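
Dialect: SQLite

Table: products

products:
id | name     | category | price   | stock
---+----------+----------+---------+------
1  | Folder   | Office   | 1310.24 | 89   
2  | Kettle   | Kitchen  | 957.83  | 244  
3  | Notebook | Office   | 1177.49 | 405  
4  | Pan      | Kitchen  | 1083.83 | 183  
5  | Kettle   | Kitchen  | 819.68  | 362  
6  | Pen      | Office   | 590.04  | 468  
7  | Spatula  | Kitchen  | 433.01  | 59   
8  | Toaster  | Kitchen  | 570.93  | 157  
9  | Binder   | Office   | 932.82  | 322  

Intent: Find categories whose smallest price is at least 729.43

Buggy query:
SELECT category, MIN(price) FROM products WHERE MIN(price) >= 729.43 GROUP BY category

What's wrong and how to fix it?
Bug: Aggregates like MIN are computed per group after WHERE runs

Fix: Replace WHERE with HAVING after the GROUP BY

Corrected query:
SELECT category, MIN(price) FROM products GROUP BY category HAVING MIN(price) >= 729.43

Result:
(no rows)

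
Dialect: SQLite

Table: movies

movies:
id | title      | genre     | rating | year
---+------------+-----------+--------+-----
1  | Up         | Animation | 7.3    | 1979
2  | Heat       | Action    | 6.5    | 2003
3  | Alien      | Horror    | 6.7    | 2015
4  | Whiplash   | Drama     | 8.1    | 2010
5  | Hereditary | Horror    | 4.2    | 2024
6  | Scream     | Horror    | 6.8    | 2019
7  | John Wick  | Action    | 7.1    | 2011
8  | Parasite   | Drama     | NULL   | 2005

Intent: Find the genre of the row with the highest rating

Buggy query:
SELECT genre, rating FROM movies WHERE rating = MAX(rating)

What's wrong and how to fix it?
Bug: WHERE is evaluated per row; an aggregate over the whole table isn't defined there

Fix: Use a subquery: WHERE rating = (SELECT MAX(rating) FROM movies)

Corrected query:
SELECT genre, rating FROM movies WHERE rating = (SELECT MAX(rating) FROM movies)

Result:
genre | rating
------+-------
Drama | 8.1   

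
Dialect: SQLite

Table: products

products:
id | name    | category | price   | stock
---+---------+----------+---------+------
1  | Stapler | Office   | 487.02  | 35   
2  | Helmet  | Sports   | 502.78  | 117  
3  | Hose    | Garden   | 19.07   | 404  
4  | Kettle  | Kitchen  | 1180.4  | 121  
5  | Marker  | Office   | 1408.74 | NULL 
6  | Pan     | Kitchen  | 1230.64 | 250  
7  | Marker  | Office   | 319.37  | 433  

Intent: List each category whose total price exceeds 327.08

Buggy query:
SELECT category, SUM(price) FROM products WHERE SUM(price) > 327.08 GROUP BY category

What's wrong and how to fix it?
Bug: SUM(price) is an aggregate, but WHERE filters rows before aggregation

Fix: Move the aggregate condition to a HAVING clause

Corrected query:
SELECT category, SUM(price) FROM products GROUP BY category HAVING SUM(price) > 327.08

Result:
category | SUM(price)
---------+-----------
Kitchen  | 2411.04   
Office   | 2215.13   
Sports   | 502.78    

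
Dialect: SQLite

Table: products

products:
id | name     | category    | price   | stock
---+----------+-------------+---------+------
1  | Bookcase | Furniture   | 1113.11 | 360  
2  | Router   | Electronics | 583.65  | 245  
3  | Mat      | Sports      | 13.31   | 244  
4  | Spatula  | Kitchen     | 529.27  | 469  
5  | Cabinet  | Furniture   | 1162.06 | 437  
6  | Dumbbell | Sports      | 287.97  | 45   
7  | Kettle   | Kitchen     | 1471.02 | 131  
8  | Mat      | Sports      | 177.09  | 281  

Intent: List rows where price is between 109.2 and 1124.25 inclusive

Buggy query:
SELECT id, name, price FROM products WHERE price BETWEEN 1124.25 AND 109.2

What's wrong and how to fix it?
Bug: The bounds are reversed; BETWEEN a AND b requires a <= b to match anything

Fix: Write BETWEEN 109.2 AND 1124.25

Corrected query:
SELECT id, name, price FROM products WHERE price BETWEEN 109.2 AND 1124.25

Result:
id | name     | price  
---+----------+--------
1  | Bookcase | 1113.11
2  | Router   | 583.65 
4  | Spatula  | 529.27 
6  | Dumbbell | 287.97 
8  | Mat      | 177.09 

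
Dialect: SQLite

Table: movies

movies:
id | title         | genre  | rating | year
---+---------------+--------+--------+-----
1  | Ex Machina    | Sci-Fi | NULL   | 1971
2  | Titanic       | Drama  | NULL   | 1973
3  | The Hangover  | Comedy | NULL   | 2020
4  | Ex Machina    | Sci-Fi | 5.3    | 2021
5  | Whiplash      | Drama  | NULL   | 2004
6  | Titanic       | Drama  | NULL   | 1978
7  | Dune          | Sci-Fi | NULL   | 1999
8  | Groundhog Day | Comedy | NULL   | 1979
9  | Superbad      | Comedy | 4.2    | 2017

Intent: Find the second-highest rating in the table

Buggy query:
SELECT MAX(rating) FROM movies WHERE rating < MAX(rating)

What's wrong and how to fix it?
Bug: MAX(rating) on the right of the comparison is an aggregate-in-WHERE error

Fix: Compute the overall MAX in a subquery, then take MAX of rows below it

Corrected query:
SELECT MAX(rating) FROM movies WHERE rating < (SELECT MAX(rating) FROM movies)

Result:
MAX(rating)
-----------
4.2        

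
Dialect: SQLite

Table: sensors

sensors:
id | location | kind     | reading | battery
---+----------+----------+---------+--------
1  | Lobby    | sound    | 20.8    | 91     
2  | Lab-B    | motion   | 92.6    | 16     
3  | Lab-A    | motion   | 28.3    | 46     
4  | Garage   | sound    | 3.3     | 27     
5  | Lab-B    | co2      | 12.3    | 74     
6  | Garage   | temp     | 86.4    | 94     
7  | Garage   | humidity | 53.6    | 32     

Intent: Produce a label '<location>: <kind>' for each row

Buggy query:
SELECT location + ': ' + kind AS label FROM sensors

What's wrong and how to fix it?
Bug: '+' is numeric addition; on text columns SQLite converts them to 0 instead of concatenating

Fix: Use the || operator for string concatenation

Corrected query:
SELECT location || ': ' || kind AS label FROM sensors

Result:
label           
----------------
Lobby: sound    
Lab-B: motion   
Lab-A: motion   
Garage: sound   
Lab-B: co2      
Garage: temp    
Garage: humidity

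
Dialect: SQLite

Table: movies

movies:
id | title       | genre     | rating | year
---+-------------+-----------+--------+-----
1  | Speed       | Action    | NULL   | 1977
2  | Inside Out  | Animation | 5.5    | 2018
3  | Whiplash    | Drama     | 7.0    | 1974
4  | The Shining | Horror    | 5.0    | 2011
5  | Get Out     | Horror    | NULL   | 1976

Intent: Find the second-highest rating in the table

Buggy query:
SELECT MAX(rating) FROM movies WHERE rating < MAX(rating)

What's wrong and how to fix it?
Bug: The inner MAX is an aggregate inside WHERE, which is not allowed

Fix: Compute the overall MAX in a subquery, then take MAX of rows below it

Corrected query:
SELECT MAX(rating) FROM movies WHERE rating < (SELECT MAX(rating) FROM movies)

Result:
MAX(rating)
-----------
5.5        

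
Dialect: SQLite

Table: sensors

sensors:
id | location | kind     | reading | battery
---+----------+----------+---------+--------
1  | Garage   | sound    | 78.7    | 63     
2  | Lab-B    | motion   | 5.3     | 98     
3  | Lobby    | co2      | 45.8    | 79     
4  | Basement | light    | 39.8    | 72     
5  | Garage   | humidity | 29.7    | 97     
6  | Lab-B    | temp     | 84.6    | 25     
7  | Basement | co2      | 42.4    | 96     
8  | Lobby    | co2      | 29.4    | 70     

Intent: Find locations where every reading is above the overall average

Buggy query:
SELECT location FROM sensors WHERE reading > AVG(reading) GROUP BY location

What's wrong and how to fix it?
Bug: AVG() is an aggregate; it can't sit directly in WHERE

Fix: Compute the overall average in a scalar subquery and compare each group's MIN against it in HAVING

Corrected query:
SELECT location FROM sensors GROUP BY location HAVING MIN(reading) > (SELECT AVG(reading) FROM sensors)

Result:
(no rows)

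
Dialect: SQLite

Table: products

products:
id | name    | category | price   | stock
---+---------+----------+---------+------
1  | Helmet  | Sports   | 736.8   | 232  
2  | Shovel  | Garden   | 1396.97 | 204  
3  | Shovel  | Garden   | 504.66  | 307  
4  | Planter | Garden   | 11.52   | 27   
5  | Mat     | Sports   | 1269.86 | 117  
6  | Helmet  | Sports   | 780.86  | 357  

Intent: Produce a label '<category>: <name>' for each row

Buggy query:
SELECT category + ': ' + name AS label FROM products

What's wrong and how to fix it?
Bug: '+' is numeric addition; on text columns SQLite converts them to 0 instead of concatenating

Fix: Replace + with || to concatenate text

Corrected query:
SELECT category || ': ' || name AS label FROM products

Result:
label          
---------------
Sports: Helmet 
Garden: Shovel 
Garden: Shovel 
Garden: Planter
Sports: Mat    
Sports: Helmet 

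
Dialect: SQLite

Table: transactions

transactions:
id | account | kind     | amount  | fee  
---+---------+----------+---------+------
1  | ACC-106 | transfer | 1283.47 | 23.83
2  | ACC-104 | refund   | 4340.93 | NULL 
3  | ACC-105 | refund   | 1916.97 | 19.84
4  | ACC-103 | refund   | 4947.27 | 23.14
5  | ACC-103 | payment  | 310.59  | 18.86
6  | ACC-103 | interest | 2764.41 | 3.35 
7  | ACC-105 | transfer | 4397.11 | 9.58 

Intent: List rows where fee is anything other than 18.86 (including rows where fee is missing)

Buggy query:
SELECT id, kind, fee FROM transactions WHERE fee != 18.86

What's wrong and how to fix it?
Bug: 'fee != 18.86' is unknown when fee is NULL, so NULL rows are silently excluded

Fix: Add an explicit OR fee IS NULL to include the missing-value rows

Corrected query:
SELECT id, kind, fee FROM transactions WHERE fee != 18.86 OR fee IS NULL

Result:
id | kind     | fee  
---+----------+------
1  | transfer | 23.83
2  | refund   | NULL 
3  | refund   | 19.84
4  | refund   | 23.14
6  | interest | 3.35 
7  | transfer | 9.58 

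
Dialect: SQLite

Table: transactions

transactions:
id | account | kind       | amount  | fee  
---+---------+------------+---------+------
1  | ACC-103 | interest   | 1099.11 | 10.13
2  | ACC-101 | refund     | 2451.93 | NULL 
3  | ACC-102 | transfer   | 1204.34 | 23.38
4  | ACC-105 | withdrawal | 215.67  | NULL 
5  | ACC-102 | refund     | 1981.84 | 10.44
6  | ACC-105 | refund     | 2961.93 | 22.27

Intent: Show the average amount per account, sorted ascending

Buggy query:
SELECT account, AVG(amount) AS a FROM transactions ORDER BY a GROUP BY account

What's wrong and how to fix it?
Bug: ORDER BY appears before GROUP BY; SQL clause order requires GROUP BY first

Fix: Move ORDER BY to the end, after GROUP BY

Corrected query:
SELECT account, AVG(amount) AS a FROM transactions GROUP BY account ORDER BY a

Result:
account | a      
--------+--------
ACC-103 | 1099.11
ACC-105 | 1588.8 
ACC-102 | 1593.09
ACC-101 | 2451.93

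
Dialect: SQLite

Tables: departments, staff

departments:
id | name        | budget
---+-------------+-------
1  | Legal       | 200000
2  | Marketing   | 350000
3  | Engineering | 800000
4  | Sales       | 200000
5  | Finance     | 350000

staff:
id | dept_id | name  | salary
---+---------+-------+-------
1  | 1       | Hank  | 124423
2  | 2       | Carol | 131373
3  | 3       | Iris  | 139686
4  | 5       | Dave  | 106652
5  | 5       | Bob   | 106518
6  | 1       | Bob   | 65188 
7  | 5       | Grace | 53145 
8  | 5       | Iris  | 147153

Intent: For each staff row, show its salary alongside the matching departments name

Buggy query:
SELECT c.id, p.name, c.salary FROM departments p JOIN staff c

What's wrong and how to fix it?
Bug: JOIN with no ON clause produces a cartesian product; every staff row pairs with every departments row

Fix: Add ON c.dept_id = p.id to the JOIN

Corrected query:
SELECT c.id, p.name, c.salary FROM departments p JOIN staff c ON c.dept_id = p.id

Result:
id | name        | salary
---+-------------+-------
1  | Legal       | 124423
2  | Marketing   | 131373
3  | Engineering | 139686
4  | Finance     | 106652
5  | Finance     | 106518
6  | Legal       | 65188 
7  | Finance     | 53145 
8  | Finance     | 147153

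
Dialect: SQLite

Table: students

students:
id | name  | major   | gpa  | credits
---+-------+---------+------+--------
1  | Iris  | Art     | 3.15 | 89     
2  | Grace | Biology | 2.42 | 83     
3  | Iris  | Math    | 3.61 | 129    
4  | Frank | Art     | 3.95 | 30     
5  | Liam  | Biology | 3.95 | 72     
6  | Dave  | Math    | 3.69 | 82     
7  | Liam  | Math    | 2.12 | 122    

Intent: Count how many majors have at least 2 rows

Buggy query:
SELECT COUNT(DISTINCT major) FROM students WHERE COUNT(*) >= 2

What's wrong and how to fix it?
Bug: COUNT(*) cannot appear in WHERE; the per-group count doesn't exist yet

Fix: Group first with HAVING COUNT(*) >= 2, then COUNT the resulting groups

Corrected query:
SELECT COUNT(*) FROM (SELECT major FROM students GROUP BY major HAVING COUNT(*) >= 2)

Result:
COUNT(*)
--------
3       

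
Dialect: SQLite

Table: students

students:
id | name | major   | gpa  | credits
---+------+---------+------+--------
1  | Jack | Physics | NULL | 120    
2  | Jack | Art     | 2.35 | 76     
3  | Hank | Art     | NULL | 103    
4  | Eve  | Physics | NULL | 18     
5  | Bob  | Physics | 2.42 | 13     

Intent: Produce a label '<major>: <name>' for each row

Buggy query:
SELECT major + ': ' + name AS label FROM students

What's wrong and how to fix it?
Bug: SQLite uses || for string concatenation; + coerces text to numbers (yielding 0)

Fix: Use the || operator for string concatenation

Corrected query:
SELECT major || ': ' || name AS label FROM students

Result:
label        
-------------
Physics: Jack
Art: Jack    
Art: Hank    
Physics: Eve 
Physics: Bob 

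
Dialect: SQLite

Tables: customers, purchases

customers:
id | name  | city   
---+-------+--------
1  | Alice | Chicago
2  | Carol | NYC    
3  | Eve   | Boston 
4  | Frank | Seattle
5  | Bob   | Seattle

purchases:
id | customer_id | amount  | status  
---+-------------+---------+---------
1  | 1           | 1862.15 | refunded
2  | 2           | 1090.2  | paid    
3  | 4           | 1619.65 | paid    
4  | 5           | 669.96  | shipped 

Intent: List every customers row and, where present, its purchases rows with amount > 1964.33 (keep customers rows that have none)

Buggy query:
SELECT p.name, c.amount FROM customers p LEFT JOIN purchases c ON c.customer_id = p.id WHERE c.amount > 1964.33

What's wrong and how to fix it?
Bug: Filtering c.amount in WHERE discards the NULL rows produced by LEFT JOIN, turning it into an inner join

Fix: Put 'c.amount > 1964.33' in the JOIN's ON clause instead of WHERE

Corrected query:
SELECT p.name, c.amount FROM customers p LEFT JOIN purchases c ON c.customer_id = p.id AND c.amount > 1964.33

Result:
name  | amount
------+-------
Alice | NULL  
Carol | NULL  
Eve   | NULL  
Frank | NULL  
Bob   | NULL  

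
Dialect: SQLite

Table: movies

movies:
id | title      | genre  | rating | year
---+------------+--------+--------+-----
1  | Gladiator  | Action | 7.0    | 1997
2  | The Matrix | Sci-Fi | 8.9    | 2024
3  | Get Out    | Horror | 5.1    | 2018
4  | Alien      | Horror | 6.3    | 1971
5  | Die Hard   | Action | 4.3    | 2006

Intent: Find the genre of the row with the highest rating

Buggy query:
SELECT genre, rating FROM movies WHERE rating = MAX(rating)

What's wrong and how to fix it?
Bug: MAX(rating) is an aggregate and cannot be used directly in WHERE

Fix: Wrap MAX in a scalar subquery so WHERE compares against a single value

Corrected query:
SELECT genre, rating FROM movies WHERE rating = (SELECT MAX(rating) FROM movies)

Result:
genre  | rating
-------+-------
Sci-Fi | 8.9   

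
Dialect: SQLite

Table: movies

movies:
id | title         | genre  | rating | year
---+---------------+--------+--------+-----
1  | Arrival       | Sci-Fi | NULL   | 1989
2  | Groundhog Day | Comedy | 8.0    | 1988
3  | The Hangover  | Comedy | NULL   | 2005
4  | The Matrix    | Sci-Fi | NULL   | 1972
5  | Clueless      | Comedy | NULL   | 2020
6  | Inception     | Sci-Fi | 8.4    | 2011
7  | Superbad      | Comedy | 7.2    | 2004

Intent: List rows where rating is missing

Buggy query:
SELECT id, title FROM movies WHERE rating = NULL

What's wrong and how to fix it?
Bug: '= NULL' is always unknown in SQL three-valued logic, so no rows match

Fix: Replace '= NULL' with 'IS NULL'

Corrected query:
SELECT id, title FROM movies WHERE rating IS NULL

Result:
id | title       
---+-------------
1  | Arrival     
3  | The Hangover
4  | The Matrix  
5  | Clueless    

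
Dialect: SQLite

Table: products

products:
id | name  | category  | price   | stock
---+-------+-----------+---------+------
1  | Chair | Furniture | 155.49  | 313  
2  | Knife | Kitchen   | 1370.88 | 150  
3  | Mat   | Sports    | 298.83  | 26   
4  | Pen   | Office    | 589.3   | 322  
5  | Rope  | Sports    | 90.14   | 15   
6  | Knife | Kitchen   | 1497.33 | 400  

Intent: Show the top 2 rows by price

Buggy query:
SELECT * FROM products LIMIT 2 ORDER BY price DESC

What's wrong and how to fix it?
Bug: LIMIT must come after ORDER BY

Fix: Swap the clauses: ORDER BY first, then LIMIT

Corrected query:
SELECT * FROM products ORDER BY price DESC LIMIT 2

Result:
id | name  | category | price   | stock
---+-------+----------+---------+------
6  | Knife | Kitchen  | 1497.33 | 400  
2  | Knife | Kitchen  | 1370.88 | 150  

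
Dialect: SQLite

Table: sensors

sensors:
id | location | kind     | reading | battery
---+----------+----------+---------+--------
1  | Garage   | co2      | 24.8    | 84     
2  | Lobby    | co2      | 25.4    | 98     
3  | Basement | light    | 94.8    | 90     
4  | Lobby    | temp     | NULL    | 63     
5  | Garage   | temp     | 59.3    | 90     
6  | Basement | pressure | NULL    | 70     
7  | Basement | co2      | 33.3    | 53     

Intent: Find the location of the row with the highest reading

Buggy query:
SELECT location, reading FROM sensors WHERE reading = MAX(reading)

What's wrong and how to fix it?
Bug: WHERE is evaluated per row; an aggregate over the whole table isn't defined there

Fix: Use a subquery: WHERE reading = (SELECT MAX(reading) FROM sensors)

Corrected query:
SELECT location, reading FROM sensors WHERE reading = (SELECT MAX(reading) FROM sensors)

Result:
location | reading
---------+--------
Basement | 94.8   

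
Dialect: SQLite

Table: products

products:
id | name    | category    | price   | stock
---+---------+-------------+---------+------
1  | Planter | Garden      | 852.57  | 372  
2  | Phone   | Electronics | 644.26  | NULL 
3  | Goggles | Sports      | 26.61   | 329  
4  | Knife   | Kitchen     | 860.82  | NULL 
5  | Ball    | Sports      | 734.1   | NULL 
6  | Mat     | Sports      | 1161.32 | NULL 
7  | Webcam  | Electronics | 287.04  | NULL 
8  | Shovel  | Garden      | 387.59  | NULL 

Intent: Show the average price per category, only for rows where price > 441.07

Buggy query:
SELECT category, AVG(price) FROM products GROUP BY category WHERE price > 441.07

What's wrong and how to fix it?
Bug: Row-level WHERE must come before GROUP BY in the clause order

Fix: Move the WHERE clause before GROUP BY

Corrected query:
SELECT category, AVG(price) FROM products WHERE price > 441.07 GROUP BY category

Result:
category    | AVG(price)
------------+-----------
Electronics | 644.26    
Garden      | 852.57    
Kitchen     | 860.82    
Sports      | 947.71    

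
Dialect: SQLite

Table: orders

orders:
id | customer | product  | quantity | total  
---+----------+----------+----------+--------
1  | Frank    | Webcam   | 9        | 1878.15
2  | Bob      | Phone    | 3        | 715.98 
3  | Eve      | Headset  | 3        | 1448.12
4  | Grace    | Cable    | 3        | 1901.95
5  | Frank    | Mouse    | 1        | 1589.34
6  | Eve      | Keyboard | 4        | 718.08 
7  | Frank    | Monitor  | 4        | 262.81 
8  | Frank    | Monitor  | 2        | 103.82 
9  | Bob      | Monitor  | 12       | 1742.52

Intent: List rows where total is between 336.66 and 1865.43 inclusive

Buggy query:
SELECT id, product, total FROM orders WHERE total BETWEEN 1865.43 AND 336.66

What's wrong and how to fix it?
Bug: BETWEEN expects the lower bound first; with 1865.43 AND 336.66 the range is empty

Fix: Write BETWEEN 336.66 AND 1865.43

Corrected query:
SELECT id, product, total FROM orders WHERE total BETWEEN 336.66 AND 1865.43

Result:
id | product  | total  
---+----------+--------
2  | Phone    | 715.98 
3  | Headset  | 1448.12
5  | Mouse    | 1589.34
6  | Keyboard | 718.08 
9  | Monitor  | 1742.52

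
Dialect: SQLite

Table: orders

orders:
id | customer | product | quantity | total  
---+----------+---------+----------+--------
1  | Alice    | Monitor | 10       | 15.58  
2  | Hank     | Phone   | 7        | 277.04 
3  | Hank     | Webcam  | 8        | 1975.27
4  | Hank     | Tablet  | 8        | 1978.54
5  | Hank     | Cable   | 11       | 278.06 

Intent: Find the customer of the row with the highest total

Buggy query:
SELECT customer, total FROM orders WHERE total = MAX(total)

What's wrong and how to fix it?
Bug: WHERE is evaluated per row; an aggregate over the whole table isn't defined there

Fix: Wrap MAX in a scalar subquery so WHERE compares against a single value

Corrected query:
SELECT customer, total FROM orders WHERE total = (SELECT MAX(total) FROM orders)

Result:
customer | total  
---------+--------
Hank     | 1978.54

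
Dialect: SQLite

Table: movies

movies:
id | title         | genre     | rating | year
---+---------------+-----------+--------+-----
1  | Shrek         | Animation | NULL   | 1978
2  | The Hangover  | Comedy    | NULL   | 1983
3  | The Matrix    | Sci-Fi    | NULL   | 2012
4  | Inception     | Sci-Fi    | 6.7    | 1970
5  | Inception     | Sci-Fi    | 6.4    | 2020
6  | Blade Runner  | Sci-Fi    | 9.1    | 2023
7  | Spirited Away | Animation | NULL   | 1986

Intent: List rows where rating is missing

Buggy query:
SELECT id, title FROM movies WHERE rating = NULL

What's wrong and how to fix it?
Bug: Comparing to NULL with '=' never matches; NULL = NULL is unknown, not true

Fix: Replace '= NULL' with 'IS NULL'

Corrected query:
SELECT id, title FROM movies WHERE rating IS NULL

Result:
id | title        
---+--------------
1  | Shrek        
2  | The Hangover 
3  | The Matrix   
7  | Spirited Away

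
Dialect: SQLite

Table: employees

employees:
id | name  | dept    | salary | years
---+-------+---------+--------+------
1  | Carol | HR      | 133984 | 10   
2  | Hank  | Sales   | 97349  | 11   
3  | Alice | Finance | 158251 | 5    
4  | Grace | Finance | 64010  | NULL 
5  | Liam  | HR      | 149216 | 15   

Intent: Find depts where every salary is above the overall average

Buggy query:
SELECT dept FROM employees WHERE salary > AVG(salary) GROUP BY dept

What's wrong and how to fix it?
Bug: AVG() is an aggregate; it can't sit directly in WHERE

Fix: Compute the overall average in a scalar subquery and compare each group's MIN against it in HAVING

Corrected query:
SELECT dept FROM employees GROUP BY dept HAVING MIN(salary) > (SELECT AVG(salary) FROM employees)

Result:
dept
----
HR  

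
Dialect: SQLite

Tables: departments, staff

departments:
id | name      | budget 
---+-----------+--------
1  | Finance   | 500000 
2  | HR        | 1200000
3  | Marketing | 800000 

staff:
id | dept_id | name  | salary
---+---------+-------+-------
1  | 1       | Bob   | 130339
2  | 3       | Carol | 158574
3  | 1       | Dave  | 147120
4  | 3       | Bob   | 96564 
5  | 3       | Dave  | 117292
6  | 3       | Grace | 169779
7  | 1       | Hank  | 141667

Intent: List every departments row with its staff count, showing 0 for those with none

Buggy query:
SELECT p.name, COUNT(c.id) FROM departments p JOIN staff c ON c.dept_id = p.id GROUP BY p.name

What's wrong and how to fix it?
Bug: An inner join excludes parents with zero children

Fix: Switch to LEFT JOIN to retain unmatched parent rows

Corrected query:
SELECT p.name, COUNT(c.id) FROM departments p LEFT JOIN staff c ON c.dept_id = p.id GROUP BY p.name

Result:
name      | COUNT(c.id)
----------+------------
Finance   | 3          
HR        | 0          
Marketing | 4          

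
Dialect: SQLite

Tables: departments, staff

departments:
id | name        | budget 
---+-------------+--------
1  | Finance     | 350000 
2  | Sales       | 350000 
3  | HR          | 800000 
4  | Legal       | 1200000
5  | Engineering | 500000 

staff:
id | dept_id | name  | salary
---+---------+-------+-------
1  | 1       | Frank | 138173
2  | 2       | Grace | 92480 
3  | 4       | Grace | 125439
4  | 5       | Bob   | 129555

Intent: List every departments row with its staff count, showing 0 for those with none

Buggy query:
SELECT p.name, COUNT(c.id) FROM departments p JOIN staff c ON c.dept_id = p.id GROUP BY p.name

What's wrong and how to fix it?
Bug: An inner join excludes parents with zero children

Fix: Switch to LEFT JOIN to retain unmatched parent rows

Corrected query:
SELECT p.name, COUNT(c.id) FROM departments p LEFT JOIN staff c ON c.dept_id = p.id GROUP BY p.name

Result:
name        | COUNT(c.id)
------------+------------
Engineering | 1          
Finance     | 1          
HR          | 0          
Legal       | 1          
Sales       | 1          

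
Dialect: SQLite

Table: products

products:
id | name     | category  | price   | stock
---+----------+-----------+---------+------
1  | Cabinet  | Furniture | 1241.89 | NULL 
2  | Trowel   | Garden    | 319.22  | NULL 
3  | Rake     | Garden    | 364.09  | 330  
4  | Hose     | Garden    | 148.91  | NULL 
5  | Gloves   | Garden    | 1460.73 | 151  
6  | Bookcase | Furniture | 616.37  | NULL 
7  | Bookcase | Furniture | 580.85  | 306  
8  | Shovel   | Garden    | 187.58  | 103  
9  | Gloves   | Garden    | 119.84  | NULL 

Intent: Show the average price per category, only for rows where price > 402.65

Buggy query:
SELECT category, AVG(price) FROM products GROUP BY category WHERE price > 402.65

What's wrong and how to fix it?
Bug: WHERE cannot follow GROUP BY

Fix: Move the WHERE clause before GROUP BY

Corrected query:
SELECT category, AVG(price) FROM products WHERE price > 402.65 GROUP BY category

Result:
category  | AVG(price)
----------+-----------
Furniture | 813.036667
Garden    | 1460.73   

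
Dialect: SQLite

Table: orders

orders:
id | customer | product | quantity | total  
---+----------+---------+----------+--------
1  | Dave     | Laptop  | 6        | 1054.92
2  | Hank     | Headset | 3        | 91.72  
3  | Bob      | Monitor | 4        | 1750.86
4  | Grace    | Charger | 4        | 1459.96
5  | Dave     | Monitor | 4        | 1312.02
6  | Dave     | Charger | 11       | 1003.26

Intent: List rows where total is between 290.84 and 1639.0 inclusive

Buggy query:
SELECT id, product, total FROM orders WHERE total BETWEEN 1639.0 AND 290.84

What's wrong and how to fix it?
Bug: BETWEEN expects the lower bound first; with 1639.0 AND 290.84 the range is empty

Fix: Swap the bounds so the smaller value comes first

Corrected query:
SELECT id, product, total FROM orders WHERE total BETWEEN 290.84 AND 1639.0

Result:
id | product | total  
---+---------+--------
1  | Laptop  | 1054.92
4  | Charger | 1459.96
5  | Monitor | 1312.02
6  | Charger | 1003.26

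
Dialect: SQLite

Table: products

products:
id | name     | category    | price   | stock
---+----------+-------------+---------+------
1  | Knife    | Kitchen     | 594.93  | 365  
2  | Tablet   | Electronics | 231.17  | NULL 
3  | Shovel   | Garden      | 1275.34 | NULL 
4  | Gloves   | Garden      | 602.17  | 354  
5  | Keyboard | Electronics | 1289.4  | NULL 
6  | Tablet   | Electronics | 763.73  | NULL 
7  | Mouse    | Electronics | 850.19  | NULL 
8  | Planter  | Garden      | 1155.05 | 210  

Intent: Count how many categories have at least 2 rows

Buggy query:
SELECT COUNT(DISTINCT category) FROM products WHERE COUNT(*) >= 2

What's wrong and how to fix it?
Bug: WHERE filters individual rows, not groups, so a group-level COUNT is invalid there

Fix: Use a subquery that GROUPs and filters with HAVING, then count its rows

Corrected query:
SELECT COUNT(*) FROM (SELECT category FROM products GROUP BY category HAVING COUNT(*) >= 2)

Result:
COUNT(*)
--------
2       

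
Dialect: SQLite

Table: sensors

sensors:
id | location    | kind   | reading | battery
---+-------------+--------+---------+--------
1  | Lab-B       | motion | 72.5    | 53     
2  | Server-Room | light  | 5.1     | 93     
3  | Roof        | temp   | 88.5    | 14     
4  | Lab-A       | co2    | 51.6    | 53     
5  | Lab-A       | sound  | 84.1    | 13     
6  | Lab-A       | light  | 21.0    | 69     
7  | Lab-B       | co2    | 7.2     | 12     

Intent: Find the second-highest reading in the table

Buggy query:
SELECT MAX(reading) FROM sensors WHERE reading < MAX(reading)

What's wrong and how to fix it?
Bug: MAX(reading) on the right of the comparison is an aggregate-in-WHERE error

Fix: Compute the overall MAX in a subquery, then take MAX of rows below it

Corrected query:
SELECT MAX(reading) FROM sensors WHERE reading < (SELECT MAX(reading) FROM sensors)

Result:
MAX(reading)
------------
84.1        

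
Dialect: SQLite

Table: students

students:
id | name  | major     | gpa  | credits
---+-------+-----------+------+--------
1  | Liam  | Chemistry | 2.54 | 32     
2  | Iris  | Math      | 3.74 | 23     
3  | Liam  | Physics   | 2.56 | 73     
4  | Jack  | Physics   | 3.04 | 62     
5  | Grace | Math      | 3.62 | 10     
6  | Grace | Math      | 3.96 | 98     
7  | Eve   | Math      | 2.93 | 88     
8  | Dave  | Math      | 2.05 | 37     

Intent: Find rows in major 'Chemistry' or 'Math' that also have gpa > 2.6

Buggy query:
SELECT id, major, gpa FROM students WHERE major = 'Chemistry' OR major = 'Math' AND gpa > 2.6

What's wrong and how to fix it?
Bug: Without parentheses, AND is evaluated before OR, so the gpa filter only applies to the 'Math' branch

Fix: Add parentheses around the OR so the AND applies to both alternatives

Corrected query:
SELECT id, major, gpa FROM students WHERE (major = 'Chemistry' OR major = 'Math') AND gpa > 2.6

Result:
id | major | gpa 
---+-------+-----
2  | Math  | 3.74
5  | Math  | 3.62
6  | Math  | 3.96
7  | Math  | 2.93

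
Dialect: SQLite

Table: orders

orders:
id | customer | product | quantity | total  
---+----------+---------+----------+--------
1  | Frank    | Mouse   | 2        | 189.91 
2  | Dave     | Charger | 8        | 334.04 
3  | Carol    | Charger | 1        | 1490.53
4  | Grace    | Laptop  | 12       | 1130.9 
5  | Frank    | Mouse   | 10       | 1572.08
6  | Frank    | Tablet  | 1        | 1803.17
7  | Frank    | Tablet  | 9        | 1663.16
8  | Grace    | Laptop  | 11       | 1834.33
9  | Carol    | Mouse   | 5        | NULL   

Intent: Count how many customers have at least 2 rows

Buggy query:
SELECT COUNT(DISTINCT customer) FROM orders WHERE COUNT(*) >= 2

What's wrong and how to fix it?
Bug: WHERE filters individual rows, not groups, so a group-level COUNT is invalid there

Fix: Use a subquery that GROUPs and filters with HAVING, then count its rows

Corrected query:
SELECT COUNT(*) FROM (SELECT customer FROM orders GROUP BY customer HAVING COUNT(*) >= 2)

Result:
COUNT(*)
--------
3       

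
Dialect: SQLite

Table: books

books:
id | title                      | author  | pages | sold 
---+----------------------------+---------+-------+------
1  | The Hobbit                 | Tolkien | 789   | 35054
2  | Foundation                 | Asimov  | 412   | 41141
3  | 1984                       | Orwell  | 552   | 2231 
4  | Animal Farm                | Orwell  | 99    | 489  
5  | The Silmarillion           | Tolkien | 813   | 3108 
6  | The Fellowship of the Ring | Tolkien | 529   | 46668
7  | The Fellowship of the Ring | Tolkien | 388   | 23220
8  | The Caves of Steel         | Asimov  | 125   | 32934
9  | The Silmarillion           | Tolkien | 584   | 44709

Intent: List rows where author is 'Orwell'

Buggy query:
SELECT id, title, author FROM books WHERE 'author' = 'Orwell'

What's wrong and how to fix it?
Bug: 'author' in single quotes is a string literal, not the column; the comparison is literal-vs-literal and never true

Fix: Remove the quotes around the column name (or use double quotes for an identifier)

Corrected query:
SELECT id, title, author FROM books WHERE author = 'Orwell'

Result:
id | title       | author
---+-------------+-------
3  | 1984        | Orwell
4  | Animal Farm | Orwell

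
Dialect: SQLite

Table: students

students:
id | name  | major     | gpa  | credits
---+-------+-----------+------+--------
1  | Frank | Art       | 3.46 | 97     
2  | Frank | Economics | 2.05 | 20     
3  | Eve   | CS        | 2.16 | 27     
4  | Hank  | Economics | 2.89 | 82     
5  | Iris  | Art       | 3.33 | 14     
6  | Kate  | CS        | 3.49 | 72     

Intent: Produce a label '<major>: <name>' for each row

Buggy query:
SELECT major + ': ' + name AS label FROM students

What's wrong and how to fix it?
Bug: '+' is numeric addition; on text columns SQLite converts them to 0 instead of concatenating

Fix: Replace + with || to concatenate text

Corrected query:
SELECT major || ': ' || name AS label FROM students

Result:
label           
----------------
Art: Frank      
Economics: Frank
CS: Eve         
Economics: Hank 
Art: Iris       
CS: Kate        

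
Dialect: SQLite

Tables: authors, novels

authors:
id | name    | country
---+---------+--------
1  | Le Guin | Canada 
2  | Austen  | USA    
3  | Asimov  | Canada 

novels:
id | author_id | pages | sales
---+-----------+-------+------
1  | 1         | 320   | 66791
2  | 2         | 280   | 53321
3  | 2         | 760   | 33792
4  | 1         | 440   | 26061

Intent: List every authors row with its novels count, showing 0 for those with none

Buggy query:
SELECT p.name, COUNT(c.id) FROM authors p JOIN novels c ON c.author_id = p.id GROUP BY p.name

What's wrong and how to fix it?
Bug: INNER JOIN drops authors rows that have no matching novels rows

Fix: Switch to LEFT JOIN to retain unmatched parent rows

Corrected query:
SELECT p.name, COUNT(c.id) FROM authors p LEFT JOIN novels c ON c.author_id = p.id GROUP BY p.name

Result:
name    | COUNT(c.id)
--------+------------
Asimov  | 0          
Austen  | 2          
Le Guin | 2          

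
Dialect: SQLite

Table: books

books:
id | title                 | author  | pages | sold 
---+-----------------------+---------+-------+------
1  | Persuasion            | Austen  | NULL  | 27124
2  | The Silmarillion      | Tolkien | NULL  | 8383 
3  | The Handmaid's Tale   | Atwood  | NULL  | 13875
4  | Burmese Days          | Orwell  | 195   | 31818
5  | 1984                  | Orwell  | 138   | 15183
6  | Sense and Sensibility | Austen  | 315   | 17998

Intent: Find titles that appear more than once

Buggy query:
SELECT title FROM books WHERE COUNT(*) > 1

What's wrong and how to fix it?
Bug: WHERE can't reference COUNT(*); aggregates are computed after WHERE

Fix: Group first, then use HAVING for the count condition

Corrected query:
SELECT title FROM books GROUP BY title HAVING COUNT(*) > 1

Result:
(no rows)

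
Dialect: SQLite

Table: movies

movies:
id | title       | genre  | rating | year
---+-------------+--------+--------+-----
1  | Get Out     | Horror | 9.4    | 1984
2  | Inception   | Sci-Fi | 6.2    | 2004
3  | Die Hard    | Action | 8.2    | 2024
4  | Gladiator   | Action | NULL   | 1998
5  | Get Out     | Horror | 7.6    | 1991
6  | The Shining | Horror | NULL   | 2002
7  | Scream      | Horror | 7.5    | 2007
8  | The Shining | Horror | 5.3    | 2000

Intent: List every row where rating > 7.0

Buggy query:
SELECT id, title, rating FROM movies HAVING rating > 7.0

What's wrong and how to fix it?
Bug: HAVING filters the output of aggregation, but this query has no GROUP BY and no aggregate functions, so SQLite rejects it (HAVING clause on a non-aggregate query); the condition here is per row

Fix: Replace HAVING with WHERE since the condition applies to individual rows

Corrected query:
SELECT id, title, rating FROM movies WHERE rating > 7.0

Result:
id | title    | rating
---+----------+-------
1  | Get Out  | 9.4   
3  | Die Hard | 8.2   
5  | Get Out  | 7.6   
7  | Scream   | 7.5   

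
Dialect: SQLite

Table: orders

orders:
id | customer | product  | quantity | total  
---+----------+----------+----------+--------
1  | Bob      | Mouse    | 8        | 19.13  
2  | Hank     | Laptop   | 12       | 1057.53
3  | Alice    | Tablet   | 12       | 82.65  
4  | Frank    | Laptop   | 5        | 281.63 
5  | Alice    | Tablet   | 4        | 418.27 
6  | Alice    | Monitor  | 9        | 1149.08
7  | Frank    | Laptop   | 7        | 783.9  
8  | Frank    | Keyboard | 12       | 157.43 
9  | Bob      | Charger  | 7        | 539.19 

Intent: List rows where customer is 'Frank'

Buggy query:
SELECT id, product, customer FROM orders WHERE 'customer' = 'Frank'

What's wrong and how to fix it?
Bug: 'customer' in single quotes is a string literal, not the column; the comparison is literal-vs-literal and never true

Fix: Remove the quotes around the column name (or use double quotes for an identifier)

Corrected query:
SELECT id, product, customer FROM orders WHERE customer = 'Frank'

Result:
id | product  | customer
---+----------+---------
4  | Laptop   | Frank   
7  | Laptop   | Frank   
8  | Keyboard | Frank   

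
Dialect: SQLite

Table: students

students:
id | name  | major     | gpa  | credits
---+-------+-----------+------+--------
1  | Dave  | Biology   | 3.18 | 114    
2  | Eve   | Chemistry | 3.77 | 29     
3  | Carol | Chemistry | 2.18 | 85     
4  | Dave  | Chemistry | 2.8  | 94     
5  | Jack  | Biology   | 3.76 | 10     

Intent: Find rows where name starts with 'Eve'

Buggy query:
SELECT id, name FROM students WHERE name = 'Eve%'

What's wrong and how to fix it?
Bug: Wildcards only work with LIKE; '=' treats '%' as a literal character

Fix: Use LIKE for wildcard pattern matching

Corrected query:
SELECT id, name FROM students WHERE name LIKE 'Eve%'

Result:
id | name
---+-----
2  | Eve 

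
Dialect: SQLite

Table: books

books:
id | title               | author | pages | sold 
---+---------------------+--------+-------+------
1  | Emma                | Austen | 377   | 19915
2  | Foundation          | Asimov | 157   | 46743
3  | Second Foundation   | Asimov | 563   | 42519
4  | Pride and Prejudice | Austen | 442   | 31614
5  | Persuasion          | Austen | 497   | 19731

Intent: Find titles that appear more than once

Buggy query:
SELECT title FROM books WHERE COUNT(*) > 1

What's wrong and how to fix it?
Bug: WHERE can't reference COUNT(*); aggregates are computed after WHERE

Fix: Group first, then use HAVING for the count condition

Corrected query:
SELECT title FROM books GROUP BY title HAVING COUNT(*) > 1

Result:
(no rows)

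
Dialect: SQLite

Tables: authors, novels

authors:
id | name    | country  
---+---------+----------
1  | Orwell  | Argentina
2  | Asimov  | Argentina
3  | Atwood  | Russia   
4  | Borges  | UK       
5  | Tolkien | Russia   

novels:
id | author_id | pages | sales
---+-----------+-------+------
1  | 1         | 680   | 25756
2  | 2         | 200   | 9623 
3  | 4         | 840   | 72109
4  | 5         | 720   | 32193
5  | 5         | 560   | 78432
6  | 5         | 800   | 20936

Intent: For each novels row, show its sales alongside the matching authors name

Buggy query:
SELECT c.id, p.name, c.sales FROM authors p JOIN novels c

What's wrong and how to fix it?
Bug: JOIN with no ON clause produces a cartesian product; every novels row pairs with every authors row

Fix: Specify the join condition linking the foreign key to the parent id

Corrected query:
SELECT c.id, p.name, c.sales FROM authors p JOIN novels c ON c.author_id = p.id

Result:
id | name    | sales
---+---------+------
1  | Orwell  | 25756
2  | Asimov  | 9623 
3  | Borges  | 72109
4  | Tolkien | 32193
5  | Tolkien | 78432
6  | Tolkien | 20936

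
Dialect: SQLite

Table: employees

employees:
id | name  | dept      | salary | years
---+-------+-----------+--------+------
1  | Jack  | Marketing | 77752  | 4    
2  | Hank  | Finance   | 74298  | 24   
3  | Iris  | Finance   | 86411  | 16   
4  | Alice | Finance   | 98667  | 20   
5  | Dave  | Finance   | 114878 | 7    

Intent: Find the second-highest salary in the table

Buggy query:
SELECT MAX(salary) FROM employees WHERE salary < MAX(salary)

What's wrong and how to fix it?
Bug: The inner MAX is an aggregate inside WHERE, which is not allowed

Fix: Compute the overall MAX in a subquery, then take MAX of rows below it

Corrected query:
SELECT MAX(salary) FROM employees WHERE salary < (SELECT MAX(salary) FROM employees)

Result:
MAX(salary)
-----------
98667      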